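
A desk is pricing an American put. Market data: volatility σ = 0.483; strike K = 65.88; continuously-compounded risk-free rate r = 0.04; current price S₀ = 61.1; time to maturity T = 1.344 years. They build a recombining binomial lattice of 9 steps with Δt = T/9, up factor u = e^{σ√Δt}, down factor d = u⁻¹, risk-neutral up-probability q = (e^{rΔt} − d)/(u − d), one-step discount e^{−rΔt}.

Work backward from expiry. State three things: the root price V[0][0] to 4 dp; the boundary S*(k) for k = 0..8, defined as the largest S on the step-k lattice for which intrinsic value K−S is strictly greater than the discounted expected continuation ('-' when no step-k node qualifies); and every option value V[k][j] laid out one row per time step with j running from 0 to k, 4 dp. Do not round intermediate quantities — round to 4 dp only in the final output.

price = 14.9635
boundary = - - - 34.9027 28.9600 34.9027 28.9600 34.9027 42.0649
tree:
14.9635
19.6484 9.8595
25.0632 13.7790 5.5553
30.9773 18.6988 8.3943 2.4175
36.9200 24.5309 12.3457 4.0355 0.6196
41.8509 30.9773 17.5580 6.6120 1.1748 0.0000
45.9422 36.9200 23.9425 10.5660 2.2275 0.0000 0.0000
49.3369 41.8509 30.9773 16.2970 4.2234 0.0000 0.0000 0.0000
52.1536 45.9422 36.9200 23.8151 8.0078 0.0000 0.0000 0.0000 0.0000
54.4907 49.3369 41.8509 30.9773 15.1832 0.0000 0.0000 0.0000 0.0000 0.0000

params: Δt=0.14933 u=1.20520 d=0.82973 q=0.46943 e^(-rΔt)=0.99404
t_9 payoffs: 54.4907 49.3369 41.8509 30.9773 15.1832 0.0000 0.0000 0.0000 0.0000 0.0000
t_8: node(8,0) S=13.7264 payoff=52.1536 vs cont=51.7613 → 52.1536 [stop]  node(8,1) S=19.9378 payoff=45.9422 vs cont=45.5498 → 45.9422 [stop]  node(8,2) S=28.9600 payoff=36.9200 vs cont=36.5276 → 36.9200 [stop]  node(8,3) S=42.0649 payoff=23.8151 vs cont=23.4227 → 23.8151 [stop]  node(8,4) S=61.1000 payoff=4.7800 vs cont=8.0078 → 8.0078 [wait]  node(8,5) S=88.7488 payoff=0.0000 vs cont=0.0000 → 0.0000 [wait]  node(8,6) S=128.9091 payoff=0.0000 vs cont=0.0000 → 0.0000 [wait]  node(8,7) S=187.2427 payoff=0.0000 vs cont=0.0000 → 0.0000 [wait]  node(8,8) S=271.9731 payoff=0.0000 vs cont=0.0000 → 0.0000 [wait]  ⇒ S*(8)=42.0649
t_7: node(7,0) S=16.5431 payoff=49.3369 vs cont=48.9445 → 49.3369 [stop]  node(7,1) S=24.0291 payoff=41.8509 vs cont=41.4585 → 41.8509 [stop]  node(7,2) S=34.9027 payoff=30.9773 vs cont=30.5849 → 30.9773 [stop]  node(7,3) S=50.6968 payoff=15.1832 vs cont=16.2970 → 16.2970 [wait]  node(7,4) S=73.6380 payoff=0.0000 vs cont=4.2234 → 4.2234 [wait]  node(7,5) S=106.9604 payoff=0.0000 vs cont=0.0000 → 0.0000 [wait]  node(7,6) S=155.3618 payoff=0.0000 vs cont=0.0000 → 0.0000 [wait]  node(7,7) S=225.6656 payoff=0.0000 vs cont=0.0000 → 0.0000 [wait]  ⇒ S*(7)=34.9027
t_6: node(6,0) S=19.9378 payoff=45.9422 vs cont=45.5498 → 45.9422 [stop]  node(6,1) S=28.9600 payoff=36.9200 vs cont=36.5276 → 36.9200 [stop]  node(6,2) S=42.0649 payoff=23.8151 vs cont=23.9425 → 23.9425 [wait]  node(6,3) S=61.1000 payoff=4.7800 vs cont=10.5660 → 10.5660 [wait]  node(6,4) S=88.7488 payoff=0.0000 vs cont=2.2275 → 2.2275 [wait]  node(6,5) S=128.9091 payoff=0.0000 vs cont=0.0000 → 0.0000 [wait]  node(6,6) S=187.2427 payoff=0.0000 vs cont=0.0000 → 0.0000 [wait]  ⇒ S*(6)=28.9600
t_5: node(5,0) S=24.0291 payoff=41.8509 vs cont=41.4585 → 41.8509 [stop]  node(5,1) S=34.9027 payoff=30.9773 vs cont=30.6444 → 30.9773 [stop]  node(5,2) S=50.6968 payoff=15.1832 vs cont=17.5580 → 17.5580 [wait]  node(5,3) S=73.6380 payoff=0.0000 vs cont=6.6120 → 6.6120 [wait]  node(5,4) S=106.9604 payoff=0.0000 vs cont=1.1748 → 1.1748 [wait]  node(5,5) S=155.3618 payoff=0.0000 vs cont=0.0000 → 0.0000 [wait]  ⇒ S*(5)=34.9027
t_4: node(4,0) S=28.9600 payoff=36.9200 vs cont=36.5276 → 36.9200 [stop]  node(4,1) S=42.0649 payoff=23.8151 vs cont=24.5309 → 24.5309 [wait]  node(4,2) S=61.1000 payoff=4.7800 vs cont=12.3457 → 12.3457 [wait]  node(4,3) S=88.7488 payoff=0.0000 vs cont=4.0355 → 4.0355 [wait]  node(4,4) S=128.9091 payoff=0.0000 vs cont=0.6196 → 0.6196 [wait]  ⇒ S*(4)=28.9600
t_3: node(3,0) S=34.9027 payoff=30.9773 vs cont=30.9189 → 30.9773 [stop]  node(3,1) S=50.6968 payoff=15.1832 vs cont=18.6988 → 18.6988 [wait]  node(3,2) S=73.6380 payoff=0.0000 vs cont=8.3943 → 8.3943 [wait]  node(3,3) S=106.9604 payoff=0.0000 vs cont=2.4175 → 2.4175 [wait]  ⇒ S*(3)=34.9027
t_2: node(2,0) S=42.0649 payoff=23.8151 vs cont=25.0632 → 25.0632 [wait]  node(2,1) S=61.1000 payoff=4.7800 vs cont=13.7790 → 13.7790 [wait]  node(2,2) S=88.7488 payoff=0.0000 vs cont=5.5553 → 5.5553 [wait]  ⇒ S*(2)=-
t_1: node(1,0) S=50.6968 payoff=15.1832 vs cont=19.6484 → 19.6484 [wait]  node(1,1) S=73.6380 payoff=0.0000 vs cont=9.8595 → 9.8595 [wait]  ⇒ S*(1)=-
t_0: node(0,0) S=61.1000 payoff=4.7800 vs cont=14.9635 → 14.9635 [wait]  ⇒ S*(0)=-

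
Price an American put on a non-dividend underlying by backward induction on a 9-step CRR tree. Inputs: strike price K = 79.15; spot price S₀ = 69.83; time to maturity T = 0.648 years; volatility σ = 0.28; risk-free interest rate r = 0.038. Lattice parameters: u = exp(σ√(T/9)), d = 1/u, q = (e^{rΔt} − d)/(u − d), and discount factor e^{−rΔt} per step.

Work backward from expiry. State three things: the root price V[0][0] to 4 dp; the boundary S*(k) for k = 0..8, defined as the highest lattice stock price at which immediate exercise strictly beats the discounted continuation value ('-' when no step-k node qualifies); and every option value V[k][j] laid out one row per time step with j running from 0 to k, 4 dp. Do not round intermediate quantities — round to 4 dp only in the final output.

price = 11.4758
boundary = - - 60.0874 55.7383 60.0874 55.7383 60.0874 64.7758 69.8300
tree:
11.4758
15.0119 7.9947
19.0626 11.0345 4.9919
23.4117 14.7575 7.3638 2.6420
27.4459 19.0626 10.5237 4.2372 1.0577
31.1882 23.4117 14.4828 6.6135 1.8789 0.2404
34.6596 27.4459 19.0626 9.9722 3.2835 0.4816 0.0000
37.8798 31.1882 23.4117 14.3742 5.6150 0.9647 0.0000 0.0000
40.8669 34.6596 27.4459 19.0626 9.3200 1.9326 0.0000 0.0000 0.0000
43.6378 37.8798 31.1882 23.4117 14.3742 3.8714 0.0000 0.0000 0.0000 0.0000

params: Δt=0.07200 u=1.07803 d=0.92762 q=0.49944 e^(-rΔt)=0.99727
t_9 payoffs: 43.6378 37.8798 31.1882 23.4117 14.3742 3.8714 0.0000 0.0000 0.0000 0.0000
t_8: node(8,0) S=38.2831 payoff=40.8669 vs cont=40.6506 → 40.8669 [stop]  node(8,1) S=44.4904 payoff=34.6596 vs cont=34.4434 → 34.6596 [stop]  node(8,2) S=51.7041 payoff=27.4459 vs cont=27.2297 → 27.4459 [stop]  node(8,3) S=60.0874 payoff=19.0626 vs cont=18.8464 → 19.0626 [stop]  node(8,4) S=69.8300 payoff=9.3200 vs cont=9.1037 → 9.3200 [stop]  node(8,5) S=81.1523 payoff=0.0000 vs cont=1.9326 → 1.9326 [wait]  node(8,6) S=94.3104 payoff=0.0000 vs cont=0.0000 → 0.0000 [wait]  node(8,7) S=109.6019 payoff=0.0000 vs cont=0.0000 → 0.0000 [wait]  node(8,8) S=127.3729 payoff=0.0000 vs cont=0.0000 → 0.0000 [wait]  ⇒ S*(8)=69.8300
t_7: node(7,0) S=41.2702 payoff=37.8798 vs cont=37.6635 → 37.8798 [stop]  node(7,1) S=47.9618 payoff=31.1882 vs cont=30.9720 → 31.1882 [stop]  node(7,2) S=55.7383 payoff=23.4117 vs cont=23.1954 → 23.4117 [stop]  node(7,3) S=64.7758 payoff=14.3742 vs cont=14.1580 → 14.3742 [stop]  node(7,4) S=75.2786 payoff=3.8714 vs cont=5.6150 → 5.6150 [wait]  node(7,5) S=87.4843 payoff=0.0000 vs cont=0.9647 → 0.9647 [wait]  node(7,6) S=101.6691 payoff=0.0000 vs cont=0.0000 → 0.0000 [wait]  node(7,7) S=118.1538 payoff=0.0000 vs cont=0.0000 → 0.0000 [wait]  ⇒ S*(7)=64.7758
t_6: node(6,0) S=44.4904 payoff=34.6596 vs cont=34.4434 → 34.6596 [stop]  node(6,1) S=51.7041 payoff=27.4459 vs cont=27.2297 → 27.4459 [stop]  node(6,2) S=60.0874 payoff=19.0626 vs cont=18.8464 → 19.0626 [stop]  node(6,3) S=69.8300 payoff=9.3200 vs cont=9.9722 → 9.9722 [wait]  node(6,4) S=81.1523 payoff=0.0000 vs cont=3.2835 → 3.2835 [wait]  node(6,5) S=94.3104 payoff=0.0000 vs cont=0.4816 → 0.4816 [wait]  node(6,6) S=109.6019 payoff=0.0000 vs cont=0.0000 → 0.0000 [wait]  ⇒ S*(6)=60.0874
t_5: node(5,0) S=47.9618 payoff=31.1882 vs cont=30.9720 → 31.1882 [stop]  node(5,1) S=55.7383 payoff=23.4117 vs cont=23.1954 → 23.4117 [stop]  node(5,2) S=64.7758 payoff=14.3742 vs cont=14.4828 → 14.4828 [wait]  node(5,3) S=75.2786 payoff=3.8714 vs cont=6.6135 → 6.6135 [wait]  node(5,4) S=87.4843 payoff=0.0000 vs cont=1.8789 → 1.8789 [wait]  node(5,5) S=101.6691 payoff=0.0000 vs cont=0.2404 → 0.2404 [wait]  ⇒ S*(5)=55.7383
t_4: node(4,0) S=51.7041 payoff=27.4459 vs cont=27.2297 → 27.4459 [stop]  node(4,1) S=60.0874 payoff=19.0626 vs cont=18.9004 → 19.0626 [stop]  node(4,2) S=69.8300 payoff=9.3200 vs cont=10.5237 → 10.5237 [wait]  node(4,3) S=81.1523 payoff=0.0000 vs cont=4.2372 → 4.2372 [wait]  node(4,4) S=94.3104 payoff=0.0000 vs cont=1.0577 → 1.0577 [wait]  ⇒ S*(4)=60.0874
t_3: node(3,0) S=55.7383 payoff=23.4117 vs cont=23.1954 → 23.4117 [stop]  node(3,1) S=64.7758 payoff=14.3742 vs cont=14.7575 → 14.7575 [wait]  node(3,2) S=75.2786 payoff=3.8714 vs cont=7.3638 → 7.3638 [wait]  node(3,3) S=87.4843 payoff=0.0000 vs cont=2.6420 → 2.6420 [wait]  ⇒ S*(3)=55.7383
t_2: node(2,0) S=60.0874 payoff=19.0626 vs cont=19.0373 → 19.0626 [stop]  node(2,1) S=69.8300 payoff=9.3200 vs cont=11.0345 → 11.0345 [wait]  node(2,2) S=81.1523 payoff=0.0000 vs cont=4.9919 → 4.9919 [wait]  ⇒ S*(2)=60.0874
t_1: node(1,0) S=64.7758 payoff=14.3742 vs cont=15.0119 → 15.0119 [wait]  node(1,1) S=75.2786 payoff=3.8714 vs cont=7.9947 → 7.9947 [wait]  ⇒ S*(1)=-
t_0: node(0,0) S=69.8300 payoff=9.3200 vs cont=11.4758 → 11.4758 [wait]  ⇒ S*(0)=-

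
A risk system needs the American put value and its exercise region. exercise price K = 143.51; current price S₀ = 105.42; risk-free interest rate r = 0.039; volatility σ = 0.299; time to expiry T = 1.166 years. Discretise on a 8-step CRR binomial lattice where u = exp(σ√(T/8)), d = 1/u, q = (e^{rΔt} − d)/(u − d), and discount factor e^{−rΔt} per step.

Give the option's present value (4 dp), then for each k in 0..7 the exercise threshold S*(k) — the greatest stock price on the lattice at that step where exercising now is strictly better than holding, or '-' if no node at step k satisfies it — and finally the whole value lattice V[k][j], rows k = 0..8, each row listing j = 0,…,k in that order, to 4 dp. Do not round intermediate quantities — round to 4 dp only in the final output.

price = 39.0783
boundary = - 94.0477 83.9023 94.0477 105.4200 94.0477 105.4200 118.1674
tree:
39.0783
49.4623 28.9928
59.6077 38.5307 19.6498
68.6588 49.4623 27.8834 11.5228
76.7334 59.6077 38.0900 17.8493 5.2370
83.9370 68.6588 49.4623 26.6853 9.0904 1.3878
90.3635 76.7334 59.6077 38.0900 15.4220 2.7716 0.0000
96.0967 83.9370 68.6588 49.4623 25.3426 5.5350 0.0000 0.0000
101.2114 90.3635 76.7334 59.6077 38.0900 11.0538 0.0000 0.0000 0.0000

Δt=0.14575, u=1.12092, d=0.89212, q=0.49641, disc=e^(-rΔt)=0.99433
k=8 terminal: V=max(K-S,0) → 101.2114 90.3635 76.7334 59.6077 38.0900 11.0538 0.0000 0.0000 0.0000
k=7: j=0 S=47.4133 intr=96.0967 cont=95.2832 V=96.0967[EX]; j=1 S=59.5730 intr=83.9370 cont=83.1235 V=83.9370[EX]; j=2 S=74.8512 intr=68.6588 cont=67.8453 V=68.6588[EX]; j=3 S=94.0477 intr=49.4623 cont=48.6488 V=49.4623[EX]; j=4 S=118.1674 intr=25.3426 cont=24.5292 V=25.3426[EX]; j=5 S=148.4728 intr=0.0000 cont=5.5350 V=5.5350[hold]; j=6 S=186.5505 intr=0.0000 cont=0.0000 V=0.0000[hold]; j=7 S=234.3936 intr=0.0000 cont=0.0000 V=0.0000[hold]  S*(7)=118.1674
k=6: j=0 S=53.1465 intr=90.3635 cont=89.5500 V=90.3635[EX]; j=1 S=66.7766 intr=76.7334 cont=75.9200 V=76.7334[EX]; j=2 S=83.9023 intr=59.6077 cont=58.7943 V=59.6077[EX]; j=3 S=105.4200 intr=38.0900 cont=37.2766 V=38.0900[EX]; j=4 S=132.4562 intr=11.0538 cont=15.4220 V=15.4220[hold]; j=5 S=166.4262 intr=0.0000 cont=2.7716 V=2.7716[hold]; j=6 S=209.1082 intr=0.0000 cont=0.0000 V=0.0000[hold]  S*(6)=105.4200
k=5: j=0 S=59.5730 intr=83.9370 cont=83.1235 V=83.9370[EX]; j=1 S=74.8512 intr=68.6588 cont=67.8453 V=68.6588[EX]; j=2 S=94.0477 intr=49.4623 cont=48.6488 V=49.4623[EX]; j=3 S=118.1674 intr=25.3426 cont=26.6853 V=26.6853[hold]; j=4 S=148.4728 intr=0.0000 cont=9.0904 V=9.0904[hold]; j=5 S=186.5505 intr=0.0000 cont=1.3878 V=1.3878[hold]  S*(5)=94.0477
k=4: j=0 S=66.7766 intr=76.7334 cont=75.9200 V=76.7334[EX]; j=1 S=83.9023 intr=59.6077 cont=58.7943 V=59.6077[EX]; j=2 S=105.4200 intr=38.0900 cont=37.9393 V=38.0900[EX]; j=3 S=132.4562 intr=11.0538 cont=17.8493 V=17.8493[hold]; j=4 S=166.4262 intr=0.0000 cont=5.2370 V=5.2370[hold]  S*(4)=105.4200
k=3: j=0 S=74.8512 intr=68.6588 cont=67.8453 V=68.6588[EX]; j=1 S=94.0477 intr=49.4623 cont=48.6488 V=49.4623[EX]; j=2 S=118.1674 intr=25.3426 cont=27.8834 V=27.8834[hold]; j=3 S=148.4728 intr=0.0000 cont=11.5228 V=11.5228[hold]  S*(3)=94.0477
k=2: j=0 S=83.9023 intr=59.6077 cont=58.7943 V=59.6077[EX]; j=1 S=105.4200 intr=38.0900 cont=38.5307 V=38.5307[hold]; j=2 S=132.4562 intr=11.0538 cont=19.6498 V=19.6498[hold]  S*(2)=83.9023
k=1: j=0 S=94.0477 intr=49.4623 cont=48.8664 V=49.4623[EX]; j=1 S=118.1674 intr=25.3426 cont=28.9928 V=28.9928[hold]  S*(1)=94.0477
k=0: j=0 S=105.4200 intr=38.0900 cont=39.0783 V=39.0783[hold]  S*(0)=-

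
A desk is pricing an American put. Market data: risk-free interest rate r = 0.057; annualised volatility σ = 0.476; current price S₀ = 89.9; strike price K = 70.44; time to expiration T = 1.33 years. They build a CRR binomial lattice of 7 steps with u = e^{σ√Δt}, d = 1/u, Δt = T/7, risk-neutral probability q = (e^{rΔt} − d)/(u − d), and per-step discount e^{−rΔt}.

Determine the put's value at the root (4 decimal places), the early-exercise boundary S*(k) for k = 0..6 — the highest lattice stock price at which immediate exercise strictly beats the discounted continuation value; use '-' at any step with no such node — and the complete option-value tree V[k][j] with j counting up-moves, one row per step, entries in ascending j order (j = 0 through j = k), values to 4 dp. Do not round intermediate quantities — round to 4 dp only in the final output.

Δt=0.19000, u=1.23058, d=0.81263, q=0.47437, disc=e^(-rΔt)=0.98923
k=7 terminal: V=max(K-S,0) → 49.4024 38.5823 22.1972 0.0000 0.0000 0.0000 0.0000 0.0000
k=6: j=0 S=25.8884 intr=44.5516 cont=43.7928 V=44.5516[EX]; j=1 S=39.2034 intr=31.2366 cont=30.4778 V=31.2366[EX]; j=2 S=59.3665 intr=11.0735 cont=11.5419 V=11.5419[hold]; j=3 S=89.9000 intr=0.0000 cont=0.0000 V=0.0000[hold]; j=4 S=136.1375 intr=0.0000 cont=0.0000 V=0.0000[hold]; j=5 S=206.1558 intr=0.0000 cont=0.0000 V=0.0000[hold]; j=6 S=312.1861 intr=0.0000 cont=0.0000 V=0.0000[hold]  S*(6)=39.2034
k=5: j=0 S=31.8577 intr=38.5823 cont=37.8235 V=38.5823[EX]; j=1 S=48.2428 intr=22.1972 cont=21.6582 V=22.1972[EX]; j=2 S=73.0551 intr=0.0000 cont=6.0014 V=6.0014[hold]; j=3 S=110.6289 intr=0.0000 cont=0.0000 V=0.0000[hold]; j=4 S=167.5277 intr=0.0000 cont=0.0000 V=0.0000[hold]; j=5 S=253.6907 intr=0.0000 cont=0.0000 V=0.0000[hold]  S*(5)=48.2428
k=4: j=0 S=39.2034 intr=31.2366 cont=30.4778 V=31.2366[EX]; j=1 S=59.3665 intr=11.0735 cont=14.3581 V=14.3581[hold]; j=2 S=89.9000 intr=0.0000 cont=3.1206 V=3.1206[hold]; j=3 S=136.1375 intr=0.0000 cont=0.0000 V=0.0000[hold]; j=4 S=206.1558 intr=0.0000 cont=0.0000 V=0.0000[hold]  S*(4)=39.2034
k=3: j=0 S=48.2428 intr=22.1972 cont=22.9798 V=22.9798[hold]; j=1 S=73.0551 intr=0.0000 cont=8.9301 V=8.9301[hold]; j=2 S=110.6289 intr=0.0000 cont=1.6226 V=1.6226[hold]; j=3 S=167.5277 intr=0.0000 cont=0.0000 V=0.0000[hold]  S*(3)=-
k=2: j=0 S=59.3665 intr=11.0735 cont=16.1393 V=16.1393[hold]; j=1 S=89.9000 intr=0.0000 cont=5.4048 V=5.4048[hold]; j=2 S=136.1375 intr=0.0000 cont=0.8437 V=0.8437[hold]  S*(2)=-
k=1: j=0 S=73.0551 intr=0.0000 cont=10.9282 V=10.9282[hold]; j=1 S=110.6289 intr=0.0000 cont=3.2063 V=3.2063[hold]  S*(1)=-
k=0: j=0 S=89.9000 intr=0.0000 cont=7.1869 V=7.1869[hold]  S*(0)=-

price = 7.1869
boundary = - - - - 39.2034 48.2428 39.2034
tree:
7.1869
10.9282 3.2063
16.1393 5.4048 0.8437
22.9798 8.9301 1.6226 0.0000
31.2366 14.3581 3.1206 0.0000 0.0000
38.5823 22.1972 6.0014 0.0000 0.0000 0.0000
44.5516 31.2366 11.5419 0.0000 0.0000 0.0000 0.0000
49.4024 38.5823 22.1972 0.0000 0.0000 0.0000 0.0000 0.0000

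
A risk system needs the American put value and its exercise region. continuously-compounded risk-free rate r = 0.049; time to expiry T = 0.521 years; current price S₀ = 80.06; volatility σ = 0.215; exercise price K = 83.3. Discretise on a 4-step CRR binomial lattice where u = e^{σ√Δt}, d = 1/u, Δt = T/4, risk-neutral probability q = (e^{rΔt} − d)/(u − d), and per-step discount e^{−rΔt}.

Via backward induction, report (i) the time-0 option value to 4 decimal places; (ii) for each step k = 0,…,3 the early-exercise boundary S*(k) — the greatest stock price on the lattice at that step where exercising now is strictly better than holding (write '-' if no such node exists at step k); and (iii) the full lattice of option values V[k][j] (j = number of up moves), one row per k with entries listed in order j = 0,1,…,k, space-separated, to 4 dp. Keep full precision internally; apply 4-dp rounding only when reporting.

price = 6.0771
boundary = - - 68.5517 74.0827
tree:
6.0771
9.6920 2.8393
14.7483 5.1776 0.7314
19.8663 9.2173 1.5394 0.0000
24.6023 14.7483 3.2400 0.0000 0.0000

params: Δt=0.13025 u=1.08068 d=0.92534 q=0.52183 e^(-rΔt)=0.99364
t_4 payoffs: 24.6023 14.7483 3.2400 0.0000 0.0000
t_3: node(3,0) S=63.4337 payoff=19.8663 vs cont=19.3364 → 19.8663 [stop]  node(3,1) S=74.0827 payoff=9.2173 vs cont=8.6873 → 9.2173 [stop]  node(3,2) S=86.5195 payoff=0.0000 vs cont=1.5394 → 1.5394 [wait]  node(3,3) S=101.0442 payoff=0.0000 vs cont=0.0000 → 0.0000 [wait]  ⇒ S*(3)=74.0827
t_2: node(2,0) S=68.5517 payoff=14.7483 vs cont=14.2183 → 14.7483 [stop]  node(2,1) S=80.0600 payoff=3.2400 vs cont=5.1776 → 5.1776 [wait]  node(2,2) S=93.5002 payoff=0.0000 vs cont=0.7314 → 0.7314 [wait]  ⇒ S*(2)=68.5517
t_1: node(1,0) S=74.0827 payoff=9.2173 vs cont=9.6920 → 9.6920 [wait]  node(1,1) S=86.5195 payoff=0.0000 vs cont=2.8393 → 2.8393 [wait]  ⇒ S*(1)=-
t_0: node(0,0) S=80.0600 payoff=3.2400 vs cont=6.0771 → 6.0771 [wait]  ⇒ S*(0)=-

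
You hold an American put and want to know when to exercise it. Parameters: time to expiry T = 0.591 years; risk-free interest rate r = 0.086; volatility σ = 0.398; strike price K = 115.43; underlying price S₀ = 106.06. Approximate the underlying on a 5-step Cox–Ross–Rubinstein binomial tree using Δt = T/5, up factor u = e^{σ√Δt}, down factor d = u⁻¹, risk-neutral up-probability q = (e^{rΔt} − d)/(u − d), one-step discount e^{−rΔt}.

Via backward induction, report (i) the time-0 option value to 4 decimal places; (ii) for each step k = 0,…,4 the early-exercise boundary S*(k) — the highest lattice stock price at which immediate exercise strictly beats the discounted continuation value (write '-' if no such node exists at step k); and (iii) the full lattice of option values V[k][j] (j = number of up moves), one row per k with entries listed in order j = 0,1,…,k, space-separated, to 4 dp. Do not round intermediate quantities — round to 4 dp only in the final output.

price = 15.9693
boundary = - - 80.6677 92.4966 80.6677
tree:
15.9693
24.0939 8.2681
34.7623 14.0447 2.7298
45.0784 22.9334 5.5494 0.0000
54.0753 34.7623 11.2812 0.0000 0.0000
61.9216 45.0784 22.9334 0.0000 0.0000 0.0000

params: Δt=0.11820 u=1.14664 d=0.87212 q=0.50306 e^(-rΔt)=0.98989
t_5 payoffs: 61.9216 45.0784 22.9334 0.0000 0.0000 0.0000
t_4: node(4,0) S=61.3547 payoff=54.0753 vs cont=52.9079 → 54.0753 [stop]  node(4,1) S=80.6677 payoff=34.7623 vs cont=33.5949 → 34.7623 [stop]  node(4,2) S=106.0600 payoff=9.3700 vs cont=11.2812 → 11.2812 [wait]  node(4,3) S=139.4452 payoff=0.0000 vs cont=0.0000 → 0.0000 [wait]  node(4,4) S=183.3392 payoff=0.0000 vs cont=0.0000 → 0.0000 [wait]  ⇒ S*(4)=80.6677
t_3: node(3,0) S=70.3516 payoff=45.0784 vs cont=43.9110 → 45.0784 [stop]  node(3,1) S=92.4966 payoff=22.9334 vs cont=22.7177 → 22.9334 [stop]  node(3,2) S=121.6123 payoff=0.0000 vs cont=5.5494 → 5.5494 [wait]  node(3,3) S=159.8930 payoff=0.0000 vs cont=0.0000 → 0.0000 [wait]  ⇒ S*(3)=92.4966
t_2: node(2,0) S=80.6677 payoff=34.7623 vs cont=33.5949 → 34.7623 [stop]  node(2,1) S=106.0600 payoff=9.3700 vs cont=14.0447 → 14.0447 [wait]  node(2,2) S=139.4452 payoff=0.0000 vs cont=2.7298 → 2.7298 [wait]  ⇒ S*(2)=80.6677
t_1: node(1,0) S=92.4966 payoff=22.9334 vs cont=24.0939 → 24.0939 [wait]  node(1,1) S=121.6123 payoff=0.0000 vs cont=8.2681 → 8.2681 [wait]  ⇒ S*(1)=-
t_0: node(0,0) S=106.0600 payoff=9.3700 vs cont=15.9693 → 15.9693 [wait]  ⇒ S*(0)=-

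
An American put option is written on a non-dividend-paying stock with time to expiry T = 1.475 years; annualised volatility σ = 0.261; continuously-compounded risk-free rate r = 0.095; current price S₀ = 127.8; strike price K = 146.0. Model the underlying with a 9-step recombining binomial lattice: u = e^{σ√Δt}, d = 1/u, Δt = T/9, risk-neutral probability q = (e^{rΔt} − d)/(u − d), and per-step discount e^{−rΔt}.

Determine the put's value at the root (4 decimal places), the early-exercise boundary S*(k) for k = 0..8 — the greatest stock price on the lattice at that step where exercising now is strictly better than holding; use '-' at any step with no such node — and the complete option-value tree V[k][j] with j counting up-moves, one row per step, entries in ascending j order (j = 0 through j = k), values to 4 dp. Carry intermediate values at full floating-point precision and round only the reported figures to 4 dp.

price = 20.7213
boundary = - 114.9854 103.4558 114.9854 103.4558 114.9854 103.4558 114.9854 127.8000
tree:
20.7213
31.0146 12.8154
42.5442 20.2453 7.0474
52.9178 31.0146 11.9327 3.2153
62.2512 42.5442 19.5947 5.9477 1.0512
70.6487 52.9178 31.0146 10.7263 2.1722 0.1556
78.2042 62.2512 42.5442 18.6932 4.4550 0.3494 0.0000
85.0022 70.6487 52.9178 31.0146 9.0545 0.7847 0.0000 0.0000
91.1184 78.2042 62.2512 42.5442 18.2000 1.7621 0.0000 0.0000 0.0000
96.6214 85.0022 70.6487 52.9178 31.0146 3.9573 0.0000 0.0000 0.0000 0.0000

Δt=0.16389  u=1.11145  d=0.89973  q=0.54772  discount=0.98455
step 9 (expiry): payoffs max(K−S,0) = 96.6214 85.0022 70.6487 52.9178 31.0146 3.9573 0.0000 0.0000 0.0000 0.0000
step 8: (k=8,j=0): S=54.8816, (K−S)⁺=91.1184, hold=88.8629 ⇒ V=91.1184 exercise | (k=8,j=1): S=67.7958, (K−S)⁺=78.2042, hold=75.9487 ⇒ V=78.2042 exercise | (k=8,j=2): S=83.7488, (K−S)⁺=62.2512, hold=59.9957 ⇒ V=62.2512 exercise | (k=8,j=3): S=103.4558, (K−S)⁺=42.5442, hold=40.2887 ⇒ V=42.5442 exercise | (k=8,j=4): S=127.8000, (K−S)⁺=18.2000, hold=15.9445 ⇒ V=18.2000 exercise | (k=8,j=5): S=157.8727, (K−S)⁺=0.0000, hold=1.7621 ⇒ V=1.7621 continue | (k=8,j=6): S=195.0217, (K−S)⁺=0.0000, hold=0.0000 ⇒ V=0.0000 continue | (k=8,j=7): S=240.9124, (K−S)⁺=0.0000, hold=0.0000 ⇒ V=0.0000 continue | (k=8,j=8): S=297.6016, (K−S)⁺=0.0000, hold=0.0000 ⇒ V=0.0000 continue  boundary S*=127.8000
step 7: (k=7,j=0): S=60.9978, (K−S)⁺=85.0022, hold=82.7466 ⇒ V=85.0022 exercise | (k=7,j=1): S=75.3513, (K−S)⁺=70.6487, hold=68.3932 ⇒ V=70.6487 exercise | (k=7,j=2): S=93.0822, (K−S)⁺=52.9178, hold=50.6622 ⇒ V=52.9178 exercise | (k=7,j=3): S=114.9854, (K−S)⁺=31.0146, hold=28.7590 ⇒ V=31.0146 exercise | (k=7,j=4): S=142.0427, (K−S)⁺=3.9573, hold=9.0545 ⇒ V=9.0545 continue | (k=7,j=5): S=175.4668, (K−S)⁺=0.0000, hold=0.7847 ⇒ V=0.7847 continue | (k=7,j=6): S=216.7560, (K−S)⁺=0.0000, hold=0.0000 ⇒ V=0.0000 continue | (k=7,j=7): S=267.7609, (K−S)⁺=0.0000, hold=0.0000 ⇒ V=0.0000 continue  boundary S*=114.9854
step 6: (k=6,j=0): S=67.7958, (K−S)⁺=78.2042, hold=75.9487 ⇒ V=78.2042 exercise | (k=6,j=1): S=83.7488, (K−S)⁺=62.2512, hold=59.9957 ⇒ V=62.2512 exercise | (k=6,j=2): S=103.4558, (K−S)⁺=42.5442, hold=40.2887 ⇒ V=42.5442 exercise | (k=6,j=3): S=127.8000, (K−S)⁺=18.2000, hold=18.6932 ⇒ V=18.6932 continue | (k=6,j=4): S=157.8727, (K−S)⁺=0.0000, hold=4.4550 ⇒ V=4.4550 continue | (k=6,j=5): S=195.0217, (K−S)⁺=0.0000, hold=0.3494 ⇒ V=0.3494 continue | (k=6,j=6): S=240.9124, (K−S)⁺=0.0000, hold=0.0000 ⇒ V=0.0000 continue  boundary S*=103.4558
step 5: (k=5,j=0): S=75.3513, (K−S)⁺=70.6487, hold=68.3932 ⇒ V=70.6487 exercise | (k=5,j=1): S=93.0822, (K−S)⁺=52.9178, hold=50.6622 ⇒ V=52.9178 exercise | (k=5,j=2): S=114.9854, (K−S)⁺=31.0146, hold=29.0250 ⇒ V=31.0146 exercise | (k=5,j=3): S=142.0427, (K−S)⁺=3.9573, hold=10.7263 ⇒ V=10.7263 continue | (k=5,j=4): S=175.4668, (K−S)⁺=0.0000, hold=2.1722 ⇒ V=2.1722 continue | (k=5,j=5): S=216.7560, (K−S)⁺=0.0000, hold=0.1556 ⇒ V=0.1556 continue  boundary S*=114.9854
step 4: (k=4,j=0): S=83.7488, (K−S)⁺=62.2512, hold=59.9957 ⇒ V=62.2512 exercise | (k=4,j=1): S=103.4558, (K−S)⁺=42.5442, hold=40.2887 ⇒ V=42.5442 exercise | (k=4,j=2): S=127.8000, (K−S)⁺=18.2000, hold=19.5947 ⇒ V=19.5947 continue | (k=4,j=3): S=157.8727, (K−S)⁺=0.0000, hold=5.9477 ⇒ V=5.9477 continue | (k=4,j=4): S=195.0217, (K−S)⁺=0.0000, hold=1.0512 ⇒ V=1.0512 continue  boundary S*=103.4558
step 3: (k=3,j=0): S=93.0822, (K−S)⁺=52.9178, hold=50.6622 ⇒ V=52.9178 exercise | (k=3,j=1): S=114.9854, (K−S)⁺=31.0146, hold=29.5112 ⇒ V=31.0146 exercise | (k=3,j=2): S=142.0427, (K−S)⁺=3.9573, hold=11.9327 ⇒ V=11.9327 continue | (k=3,j=3): S=175.4668, (K−S)⁺=0.0000, hold=3.2153 ⇒ V=3.2153 continue  boundary S*=114.9854
step 2: (k=2,j=0): S=103.4558, (K−S)⁺=42.5442, hold=40.2887 ⇒ V=42.5442 exercise | (k=2,j=1): S=127.8000, (K−S)⁺=18.2000, hold=20.2453 ⇒ V=20.2453 continue | (k=2,j=2): S=157.8727, (K−S)⁺=0.0000, hold=7.0474 ⇒ V=7.0474 continue  boundary S*=103.4558
step 1: (k=1,j=0): S=114.9854, (K−S)⁺=31.0146, hold=29.8620 ⇒ V=31.0146 exercise | (k=1,j=1): S=142.0427, (K−S)⁺=3.9573, hold=12.8154 ⇒ V=12.8154 continue  boundary S*=114.9854
step 0: (k=0,j=0): S=127.8000, (K−S)⁺=18.2000, hold=20.7213 ⇒ V=20.7213 continue  boundary S*=-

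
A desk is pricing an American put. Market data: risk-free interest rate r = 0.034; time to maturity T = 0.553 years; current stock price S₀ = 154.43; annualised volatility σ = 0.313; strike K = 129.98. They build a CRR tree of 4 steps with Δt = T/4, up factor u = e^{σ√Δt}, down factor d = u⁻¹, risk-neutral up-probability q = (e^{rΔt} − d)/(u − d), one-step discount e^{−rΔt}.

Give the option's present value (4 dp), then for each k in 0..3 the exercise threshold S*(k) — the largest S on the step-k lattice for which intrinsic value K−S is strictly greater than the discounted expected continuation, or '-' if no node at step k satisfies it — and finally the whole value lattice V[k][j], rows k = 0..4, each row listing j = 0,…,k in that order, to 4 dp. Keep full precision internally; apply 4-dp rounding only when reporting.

price = 4.1878
boundary = - - - 108.9187
tree:
4.1878
7.3133 0.9898
12.5532 1.9542 0.0000
21.0613 3.8585 0.0000 0.0000
33.0274 7.6183 0.0000 0.0000 0.0000

Δt=0.13825, u=1.12342, d=0.89014, q=0.49113, disc=e^(-rΔt)=0.99531
k=4 terminal: V=max(K-S,0) → 33.0274 7.6183 0.0000 0.0000 0.0000
k=3: j=0 S=108.9187 intr=21.0613 cont=20.4517 V=21.0613[EX]; j=1 S=137.4639 intr=0.0000 cont=3.8585 V=3.8585[hold]; j=2 S=173.4901 intr=0.0000 cont=0.0000 V=0.0000[hold]; j=3 S=218.9580 intr=0.0000 cont=0.0000 V=0.0000[hold]  S*(3)=108.9187
k=2: j=0 S=122.3617 intr=7.6183 cont=12.5532 V=12.5532[hold]; j=1 S=154.4300 intr=0.0000 cont=1.9542 V=1.9542[hold]; j=2 S=194.9026 intr=0.0000 cont=0.0000 V=0.0000[hold]  S*(2)=-
k=1: j=0 S=137.4639 intr=0.0000 cont=7.3133 V=7.3133[hold]; j=1 S=173.4901 intr=0.0000 cont=0.9898 V=0.9898[hold]  S*(1)=-
k=0: j=0 S=154.4300 intr=0.0000 cont=4.1878 V=4.1878[hold]  S*(0)=-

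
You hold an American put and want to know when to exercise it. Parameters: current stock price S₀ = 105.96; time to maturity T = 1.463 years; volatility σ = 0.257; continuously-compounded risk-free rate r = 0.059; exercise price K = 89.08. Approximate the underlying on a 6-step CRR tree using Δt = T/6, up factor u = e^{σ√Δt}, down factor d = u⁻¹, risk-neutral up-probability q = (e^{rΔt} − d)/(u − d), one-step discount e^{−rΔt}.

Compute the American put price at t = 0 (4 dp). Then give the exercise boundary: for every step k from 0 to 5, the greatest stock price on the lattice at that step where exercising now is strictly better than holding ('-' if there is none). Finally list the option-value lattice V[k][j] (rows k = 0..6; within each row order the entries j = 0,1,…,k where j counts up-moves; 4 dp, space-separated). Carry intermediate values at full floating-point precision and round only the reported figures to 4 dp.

price = 3.7524
boundary = - - - - 63.7801 72.4101
tree:
3.7524
6.3790 1.4820
10.5309 2.8022 0.3296
16.7405 5.2089 0.7043 0.0000
25.2999 9.4660 1.5049 0.0000 0.0000
32.9014 16.6699 3.2159 0.0000 0.0000 0.0000
39.5970 25.2999 6.8721 0.0000 0.0000 0.0000 0.0000

Δt=0.24383, u=1.13531, d=0.88082, q=0.52525, disc=e^(-rΔt)=0.98572
k=6 terminal: V=max(K-S,0) → 39.5970 25.2999 6.8721 0.0000 0.0000 0.0000 0.0000
k=5: j=0 S=56.1786 intr=32.9014 cont=31.6291 V=32.9014[EX]; j=1 S=72.4101 intr=16.6699 cont=15.3976 V=16.6699[EX]; j=2 S=93.3314 intr=0.0000 cont=3.2159 V=3.2159[hold]; j=3 S=120.2974 intr=0.0000 cont=0.0000 V=0.0000[hold]; j=4 S=155.0546 intr=0.0000 cont=0.0000 V=0.0000[hold]; j=5 S=199.8542 intr=0.0000 cont=0.0000 V=0.0000[hold]  S*(5)=72.4101
k=4: j=0 S=63.7801 intr=25.2999 cont=24.0276 V=25.2999[EX]; j=1 S=82.2079 intr=6.8721 cont=9.4660 V=9.4660[hold]; j=2 S=105.9600 intr=0.0000 cont=1.5049 V=1.5049[hold]; j=3 S=136.5748 intr=0.0000 cont=0.0000 V=0.0000[hold]; j=4 S=176.0350 intr=0.0000 cont=0.0000 V=0.0000[hold]  S*(4)=63.7801
k=3: j=0 S=72.4101 intr=16.6699 cont=16.7405 V=16.7405[hold]; j=1 S=93.3314 intr=0.0000 cont=5.2089 V=5.2089[hold]; j=2 S=120.2974 intr=0.0000 cont=0.7043 V=0.7043[hold]; j=3 S=155.0546 intr=0.0000 cont=0.0000 V=0.0000[hold]  S*(3)=-
k=2: j=0 S=82.2079 intr=6.8721 cont=10.5309 V=10.5309[hold]; j=1 S=105.9600 intr=0.0000 cont=2.8022 V=2.8022[hold]; j=2 S=136.5748 intr=0.0000 cont=0.3296 V=0.3296[hold]  S*(2)=-
k=1: j=0 S=93.3314 intr=0.0000 cont=6.3790 V=6.3790[hold]; j=1 S=120.2974 intr=0.0000 cont=1.4820 V=1.4820[hold]  S*(1)=-
k=0: j=0 S=105.9600 intr=0.0000 cont=3.7524 V=3.7524[hold]  S*(0)=-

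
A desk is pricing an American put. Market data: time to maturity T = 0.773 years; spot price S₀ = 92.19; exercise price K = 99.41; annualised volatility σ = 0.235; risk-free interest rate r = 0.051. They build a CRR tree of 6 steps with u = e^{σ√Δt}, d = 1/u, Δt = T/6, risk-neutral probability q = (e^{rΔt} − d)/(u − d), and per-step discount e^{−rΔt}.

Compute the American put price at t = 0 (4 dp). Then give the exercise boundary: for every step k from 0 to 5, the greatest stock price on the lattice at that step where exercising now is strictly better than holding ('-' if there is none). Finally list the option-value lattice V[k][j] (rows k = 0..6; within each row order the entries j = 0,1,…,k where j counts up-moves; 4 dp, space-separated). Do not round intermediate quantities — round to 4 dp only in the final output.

Δt=0.12883, u=1.08801, d=0.91911, q=0.51796, disc=e^(-rΔt)=0.99345
k=6 terminal: V=max(K-S,0) → 43.8338 33.6209 21.5313 7.2200 0.0000 0.0000 0.0000
k=5: j=0 S=60.4674 intr=38.9426 cont=38.2915 V=38.9426[EX]; j=1 S=71.5791 intr=27.8309 cont=27.1798 V=27.8309[EX]; j=2 S=84.7328 intr=14.6772 cont=14.0262 V=14.6772[EX]; j=3 S=100.3035 intr=0.0000 cont=3.4576 V=3.4576[hold]; j=4 S=118.7357 intr=0.0000 cont=0.0000 V=0.0000[hold]; j=5 S=140.5550 intr=0.0000 cont=0.0000 V=0.0000[hold]  S*(5)=84.7328
k=4: j=0 S=65.7891 intr=33.6209 cont=32.9699 V=33.6209[EX]; j=1 S=77.8787 intr=21.5313 cont=20.8802 V=21.5313[EX]; j=2 S=92.1900 intr=7.2200 cont=8.8079 V=8.8079[hold]; j=3 S=109.1312 intr=0.0000 cont=1.6558 V=1.6558[hold]; j=4 S=129.1855 intr=0.0000 cont=0.0000 V=0.0000[hold]  S*(4)=77.8787
k=3: j=0 S=71.5791 intr=27.8309 cont=27.1798 V=27.8309[EX]; j=1 S=84.7328 intr=14.6772 cont=14.8433 V=14.8433[hold]; j=2 S=100.3035 intr=0.0000 cont=5.0700 V=5.0700[hold]; j=3 S=118.7357 intr=0.0000 cont=0.7929 V=0.7929[hold]  S*(3)=71.5791
k=2: j=0 S=77.8787 intr=21.5313 cont=20.9657 V=21.5313[EX]; j=1 S=92.1900 intr=7.2200 cont=9.7171 V=9.7171[hold]; j=2 S=109.1312 intr=0.0000 cont=2.8360 V=2.8360[hold]  S*(2)=77.8787
k=1: j=0 S=84.7328 intr=14.6772 cont=15.3111 V=15.3111[hold]; j=1 S=100.3035 intr=0.0000 cont=6.1127 V=6.1127[hold]  S*(1)=-
k=0: j=0 S=92.1900 intr=7.2200 cont=10.4777 V=10.4777[hold]  S*(0)=-

price = 10.4777
boundary = - - 77.8787 71.5791 77.8787 84.7328
tree:
10.4777
15.3111 6.1127
21.5313 9.7171 2.8360
27.8309 14.8433 5.0700 0.7929
33.6209 21.5313 8.8079 1.6558 0.0000
38.9426 27.8309 14.6772 3.4576 0.0000 0.0000
43.8338 33.6209 21.5313 7.2200 0.0000 0.0000 0.0000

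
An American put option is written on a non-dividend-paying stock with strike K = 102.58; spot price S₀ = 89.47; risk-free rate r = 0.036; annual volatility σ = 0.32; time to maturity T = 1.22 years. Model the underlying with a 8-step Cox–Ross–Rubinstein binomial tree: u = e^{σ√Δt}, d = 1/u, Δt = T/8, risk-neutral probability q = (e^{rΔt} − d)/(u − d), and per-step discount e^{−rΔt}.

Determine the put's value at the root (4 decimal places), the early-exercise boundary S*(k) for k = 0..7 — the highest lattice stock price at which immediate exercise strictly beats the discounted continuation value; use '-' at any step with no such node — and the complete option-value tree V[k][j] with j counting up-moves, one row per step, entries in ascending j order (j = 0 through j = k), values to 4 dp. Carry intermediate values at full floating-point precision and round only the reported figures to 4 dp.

Δt=0.15250, u=1.13311, d=0.88253, q=0.49077, disc=e^(-rΔt)=0.99453
k=8 terminal: V=max(K-S,0) → 69.6563 60.3082 48.3059 32.8957 13.1100 0.0000 0.0000 0.0000 0.0000
k=7: j=0 S=37.3060 intr=65.2740 cont=64.7123 V=65.2740[EX]; j=1 S=47.8985 intr=54.6815 cont=54.1199 V=54.6815[EX]; j=2 S=61.4984 intr=41.0816 cont=40.5200 V=41.0816[EX]; j=3 S=78.9598 intr=23.6202 cont=23.0585 V=23.6202[EX]; j=4 S=101.3791 intr=1.2009 cont=6.6395 V=6.6395[hold]; j=5 S=130.1640 intr=0.0000 cont=0.0000 V=0.0000[hold]; j=6 S=167.1219 intr=0.0000 cont=0.0000 V=0.0000[hold]; j=7 S=214.5733 intr=0.0000 cont=0.0000 V=0.0000[hold]  S*(7)=78.9598
k=6: j=0 S=42.2718 intr=60.3082 cont=59.7466 V=60.3082[EX]; j=1 S=54.2741 intr=48.3059 cont=47.7443 V=48.3059[EX]; j=2 S=69.6843 intr=32.8957 cont=32.3341 V=32.8957[EX]; j=3 S=89.4700 intr=13.1100 cont=15.2029 V=15.2029[hold]; j=4 S=114.8735 intr=0.0000 cont=3.3625 V=3.3625[hold]; j=5 S=147.4898 intr=0.0000 cont=0.0000 V=0.0000[hold]; j=6 S=189.3671 intr=0.0000 cont=0.0000 V=0.0000[hold]  S*(6)=69.6843
k=5: j=0 S=47.8985 intr=54.6815 cont=54.1199 V=54.6815[EX]; j=1 S=61.4984 intr=41.0816 cont=40.5200 V=41.0816[EX]; j=2 S=78.9598 intr=23.6202 cont=24.0800 V=24.0800[hold]; j=3 S=101.3791 intr=1.2009 cont=9.3406 V=9.3406[hold]; j=4 S=130.1640 intr=0.0000 cont=1.7029 V=1.7029[hold]; j=5 S=167.1219 intr=0.0000 cont=0.0000 V=0.0000[hold]  S*(5)=61.4984
k=4: j=0 S=54.2741 intr=48.3059 cont=47.7443 V=48.3059[EX]; j=1 S=69.6843 intr=32.8957 cont=32.5585 V=32.8957[EX]; j=2 S=89.4700 intr=13.1100 cont=16.7541 V=16.7541[hold]; j=3 S=114.8735 intr=0.0000 cont=5.5616 V=5.5616[hold]; j=4 S=147.4898 intr=0.0000 cont=0.8624 V=0.8624[hold]  S*(4)=69.6843
k=3: j=0 S=61.4984 intr=41.0816 cont=40.5200 V=41.0816[EX]; j=1 S=78.9598 intr=23.6202 cont=24.8372 V=24.8372[hold]; j=2 S=101.3791 intr=1.2009 cont=11.1995 V=11.1995[hold]; j=3 S=130.1640 intr=0.0000 cont=3.2376 V=3.2376[hold]  S*(3)=61.4984
k=2: j=0 S=69.6843 intr=32.8957 cont=32.9281 V=32.9281[hold]; j=1 S=89.4700 intr=13.1100 cont=18.0449 V=18.0449[hold]; j=2 S=114.8735 intr=0.0000 cont=7.2521 V=7.2521[hold]  S*(2)=-
k=1: j=0 S=78.9598 intr=23.6202 cont=25.4836 V=25.4836[hold]; j=1 S=101.3791 intr=1.2009 cont=12.6783 V=12.6783[hold]  S*(1)=-
k=0: j=0 S=89.4700 intr=13.1100 cont=19.0941 V=19.0941[hold]  S*(0)=-

price = 19.0941
boundary = - - - 61.4984 69.6843 61.4984 69.6843 78.9598
tree:
19.0941
25.4836 12.6783
32.9281 18.0449 7.2521
41.0816 24.8372 11.1995 3.2376
48.3059 32.8957 16.7541 5.5616 0.8624
54.6815 41.0816 24.0800 9.3406 1.7029 0.0000
60.3082 48.3059 32.8957 15.2029 3.3625 0.0000 0.0000
65.2740 54.6815 41.0816 23.6202 6.6395 0.0000 0.0000 0.0000
69.6563 60.3082 48.3059 32.8957 13.1100 0.0000 0.0000 0.0000 0.0000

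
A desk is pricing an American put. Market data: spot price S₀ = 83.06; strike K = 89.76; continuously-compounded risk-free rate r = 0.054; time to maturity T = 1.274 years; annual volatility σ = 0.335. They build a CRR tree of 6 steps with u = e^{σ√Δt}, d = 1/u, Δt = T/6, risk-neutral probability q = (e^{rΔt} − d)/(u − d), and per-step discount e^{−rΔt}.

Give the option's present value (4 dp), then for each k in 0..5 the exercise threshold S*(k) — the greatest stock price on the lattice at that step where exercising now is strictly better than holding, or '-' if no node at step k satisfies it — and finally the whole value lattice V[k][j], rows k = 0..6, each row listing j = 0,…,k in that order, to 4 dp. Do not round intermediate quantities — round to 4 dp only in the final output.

price = 14.1449
boundary = - - 60.9973 52.2721 60.9973 71.1789
tree:
14.1449
20.5476 8.0357
28.7627 12.7644 3.4680
37.4879 19.6016 6.1864 0.8156
44.9650 28.7627 10.8457 1.6456 0.0000
51.3726 37.4879 18.5811 3.3205 0.0000 0.0000
56.8636 44.9650 28.7627 6.7000 0.0000 0.0000 0.0000

params: Δt=0.21233 u=1.16692 d=0.85696 q=0.49869 e^(-rΔt)=0.98860
t_6 payoffs: 56.8636 44.9650 28.7627 6.7000 0.0000 0.0000 0.0000
t_5: node(5,0) S=38.3874 payoff=51.3726 vs cont=50.3493 → 51.3726 [stop]  node(5,1) S=52.2721 payoff=37.4879 vs cont=36.4646 → 37.4879 [stop]  node(5,2) S=71.1789 payoff=18.5811 vs cont=17.5578 → 18.5811 [stop]  node(5,3) S=96.9243 payoff=0.0000 vs cont=3.3205 → 3.3205 [wait]  node(5,4) S=131.9817 payoff=0.0000 vs cont=0.0000 → 0.0000 [wait]  node(5,5) S=179.7195 payoff=0.0000 vs cont=0.0000 → 0.0000 [wait]  ⇒ S*(5)=71.1789
t_4: node(4,0) S=44.7950 payoff=44.9650 vs cont=43.9417 → 44.9650 [stop]  node(4,1) S=60.9973 payoff=28.7627 vs cont=27.7394 → 28.7627 [stop]  node(4,2) S=83.0600 payoff=6.7000 vs cont=10.8457 → 10.8457 [wait]  node(4,3) S=113.1028 payoff=0.0000 vs cont=1.6456 → 1.6456 [wait]  node(4,4) S=154.0120 payoff=0.0000 vs cont=0.0000 → 0.0000 [wait]  ⇒ S*(4)=60.9973
t_3: node(3,0) S=52.2721 payoff=37.4879 vs cont=36.4646 → 37.4879 [stop]  node(3,1) S=71.1789 payoff=18.5811 vs cont=19.6016 → 19.6016 [wait]  node(3,2) S=96.9243 payoff=0.0000 vs cont=6.1864 → 6.1864 [wait]  node(3,3) S=131.9817 payoff=0.0000 vs cont=0.8156 → 0.8156 [wait]  ⇒ S*(3)=52.2721
t_2: node(2,0) S=60.9973 payoff=28.7627 vs cont=28.2425 → 28.7627 [stop]  node(2,1) S=83.0600 payoff=6.7000 vs cont=12.7644 → 12.7644 [wait]  node(2,2) S=113.1028 payoff=0.0000 vs cont=3.4680 → 3.4680 [wait]  ⇒ S*(2)=60.9973
t_1: node(1,0) S=71.1789 payoff=18.5811 vs cont=20.5476 → 20.5476 [wait]  node(1,1) S=96.9243 payoff=0.0000 vs cont=8.0357 → 8.0357 [wait]  ⇒ S*(1)=-
t_0: node(0,0) S=83.0600 payoff=6.7000 vs cont=14.1449 → 14.1449 [wait]  ⇒ S*(0)=-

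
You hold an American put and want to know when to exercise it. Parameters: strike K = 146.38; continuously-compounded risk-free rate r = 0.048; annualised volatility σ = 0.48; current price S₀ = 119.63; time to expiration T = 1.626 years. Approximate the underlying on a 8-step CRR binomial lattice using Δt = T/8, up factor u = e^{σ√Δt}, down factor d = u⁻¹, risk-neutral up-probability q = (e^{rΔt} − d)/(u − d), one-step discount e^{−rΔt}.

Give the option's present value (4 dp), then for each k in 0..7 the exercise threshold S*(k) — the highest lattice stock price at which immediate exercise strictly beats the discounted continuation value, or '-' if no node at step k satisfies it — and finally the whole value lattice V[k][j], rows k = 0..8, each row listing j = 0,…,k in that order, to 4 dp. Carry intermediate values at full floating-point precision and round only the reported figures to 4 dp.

price = 42.0776
boundary = - - - 62.5024 77.6029 62.5024 77.6029 96.3516
tree:
42.0776
54.6511 28.6985
68.8373 39.7064 16.8151
83.8776 53.2205 25.2110 7.6453
96.0397 68.7771 36.6916 12.7186 2.0517
105.8353 83.8776 51.4426 20.7304 3.8986 0.0000
113.7247 96.0397 68.7771 32.8601 7.4082 0.0000 0.0000
120.0790 105.8353 83.8776 50.0284 14.0773 0.0000 0.0000 0.0000
125.1968 113.7247 96.0397 68.7771 26.7500 0.0000 0.0000 0.0000 0.0000

Δt=0.20325  u=1.24160  d=0.80541  q=0.46859  discount=0.99029
step 8 (expiry): payoffs max(K−S,0) = 125.1968 113.7247 96.0397 68.7771 26.7500 0.0000 0.0000 0.0000 0.0000
step 7: (k=7,j=0): S=26.3010, (K−S)⁺=120.0790, hold=118.6579 ⇒ V=120.0790 exercise | (k=7,j=1): S=40.5447, (K−S)⁺=105.8353, hold=104.4141 ⇒ V=105.8353 exercise | (k=7,j=2): S=62.5024, (K−S)⁺=83.8776, hold=82.4565 ⇒ V=83.8776 exercise | (k=7,j=3): S=96.3516, (K−S)⁺=50.0284, hold=48.6073 ⇒ V=50.0284 exercise | (k=7,j=4): S=148.5324, (K−S)⁺=0.0000, hold=14.0773 ⇒ V=14.0773 continue | (k=7,j=5): S=228.9726, (K−S)⁺=0.0000, hold=0.0000 ⇒ V=0.0000 continue | (k=7,j=6): S=352.9766, (K−S)⁺=0.0000, hold=0.0000 ⇒ V=0.0000 continue | (k=7,j=7): S=544.1370, (K−S)⁺=0.0000, hold=0.0000 ⇒ V=0.0000 continue  boundary S*=96.3516
step 6: (k=6,j=0): S=32.6553, (K−S)⁺=113.7247, hold=112.3036 ⇒ V=113.7247 exercise | (k=6,j=1): S=50.3403, (K−S)⁺=96.0397, hold=94.6186 ⇒ V=96.0397 exercise | (k=6,j=2): S=77.6029, (K−S)⁺=68.7771, hold=67.3560 ⇒ V=68.7771 exercise | (k=6,j=3): S=119.6300, (K−S)⁺=26.7500, hold=32.8601 ⇒ V=32.8601 continue | (k=6,j=4): S=184.4176, (K−S)⁺=0.0000, hold=7.4082 ⇒ V=7.4082 continue | (k=6,j=5): S=284.2921, (K−S)⁺=0.0000, hold=0.0000 ⇒ V=0.0000 continue | (k=6,j=6): S=438.2552, (K−S)⁺=0.0000, hold=0.0000 ⇒ V=0.0000 continue  boundary S*=77.6029
step 5: (k=5,j=0): S=40.5447, (K−S)⁺=105.8353, hold=104.4141 ⇒ V=105.8353 exercise | (k=5,j=1): S=62.5024, (K−S)⁺=83.8776, hold=82.4565 ⇒ V=83.8776 exercise | (k=5,j=2): S=96.3516, (K−S)⁺=50.0284, hold=51.4426 ⇒ V=51.4426 continue | (k=5,j=3): S=148.5324, (K−S)⁺=0.0000, hold=20.7304 ⇒ V=20.7304 continue | (k=5,j=4): S=228.9726, (K−S)⁺=0.0000, hold=3.8986 ⇒ V=3.8986 continue | (k=5,j=5): S=352.9766, (K−S)⁺=0.0000, hold=0.0000 ⇒ V=0.0000 continue  boundary S*=62.5024
step 4: (k=4,j=0): S=50.3403, (K−S)⁺=96.0397, hold=94.6186 ⇒ V=96.0397 exercise | (k=4,j=1): S=77.6029, (K−S)⁺=68.7771, hold=68.0122 ⇒ V=68.7771 exercise | (k=4,j=2): S=119.6300, (K−S)⁺=26.7500, hold=36.6916 ⇒ V=36.6916 continue | (k=4,j=3): S=184.4176, (K−S)⁺=0.0000, hold=12.7186 ⇒ V=12.7186 continue | (k=4,j=4): S=284.2921, (K−S)⁺=0.0000, hold=2.0517 ⇒ V=2.0517 continue  boundary S*=77.6029
step 3: (k=3,j=0): S=62.5024, (K−S)⁺=83.8776, hold=82.4565 ⇒ V=83.8776 exercise | (k=3,j=1): S=96.3516, (K−S)⁺=50.0284, hold=53.2205 ⇒ V=53.2205 continue | (k=3,j=2): S=148.5324, (K−S)⁺=0.0000, hold=25.2110 ⇒ V=25.2110 continue | (k=3,j=3): S=228.9726, (K−S)⁺=0.0000, hold=7.6453 ⇒ V=7.6453 continue  boundary S*=62.5024
step 2: (k=2,j=0): S=77.6029, (K−S)⁺=68.7771, hold=68.8373 ⇒ V=68.8373 continue | (k=2,j=1): S=119.6300, (K−S)⁺=26.7500, hold=39.7064 ⇒ V=39.7064 continue | (k=2,j=2): S=184.4176, (K−S)⁺=0.0000, hold=16.8151 ⇒ V=16.8151 continue  boundary S*=-
step 1: (k=1,j=0): S=96.3516, (K−S)⁺=50.0284, hold=54.6511 ⇒ V=54.6511 continue | (k=1,j=1): S=148.5324, (K−S)⁺=0.0000, hold=28.6985 ⇒ V=28.6985 continue  boundary S*=-
step 0: (k=0,j=0): S=119.6300, (K−S)⁺=26.7500, hold=42.0776 ⇒ V=42.0776 continue  boundary S*=-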